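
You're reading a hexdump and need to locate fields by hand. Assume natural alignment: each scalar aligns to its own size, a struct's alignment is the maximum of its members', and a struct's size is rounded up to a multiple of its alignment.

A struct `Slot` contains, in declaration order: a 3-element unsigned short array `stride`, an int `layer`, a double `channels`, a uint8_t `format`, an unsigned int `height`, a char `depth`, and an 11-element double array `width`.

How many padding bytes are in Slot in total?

16

@0: stride [6B, align 2] → 6
+2 pad (align 4)
@8: layer [4B, align 4] → 12
+4 pad (align 8)
@16: channels [8B, align 8] → 24
@24: format [1B, align 1] → 25
+3 pad (align 4)
@28: height [4B, align 4] → 32
@32: depth [1B, align 1] → 33
+7 pad (align 8)
@40: width [88B, align 8] → 128
size 128, align 8
data bytes 112, size 128 → padding 16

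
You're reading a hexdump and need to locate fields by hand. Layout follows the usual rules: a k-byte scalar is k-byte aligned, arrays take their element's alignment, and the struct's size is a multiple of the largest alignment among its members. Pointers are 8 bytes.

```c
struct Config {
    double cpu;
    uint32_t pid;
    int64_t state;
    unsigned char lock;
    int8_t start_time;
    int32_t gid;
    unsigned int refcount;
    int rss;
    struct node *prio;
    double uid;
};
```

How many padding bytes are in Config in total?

6

cpu at 0 (size 8, align 8) → ends 8
pid at 8 (size 4, align 4) → ends 12
pad 4 to align 8 for state
state at 16 (size 8, align 8) → ends 24
lock at 24 (size 1, align 1) → ends 25
start_time at 25 (size 1, align 1) → ends 26
pad 2 to align 4 for gid
gid at 28 (size 4, align 4) → ends 32
refcount at 32 (size 4, align 4) → ends 36
rss at 36 (size 4, align 4) → ends 40
prio at 40 (size 8, align 8) → ends 48
uid at 48 (size 8, align 8) → ends 56
total 56 bytes, alignment 8
data bytes 50, size 56 → padding 6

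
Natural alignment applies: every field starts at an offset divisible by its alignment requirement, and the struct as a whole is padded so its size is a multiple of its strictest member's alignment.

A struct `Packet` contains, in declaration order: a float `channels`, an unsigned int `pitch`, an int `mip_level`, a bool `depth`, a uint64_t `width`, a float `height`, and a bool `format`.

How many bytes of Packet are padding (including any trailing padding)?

channels at 0 (size 4, align 4) → ends 4
pitch at 4 (size 4, align 4) → ends 8
mip_level at 8 (size 4, align 4) → ends 12
depth at 12 (size 1, align 1) → ends 13
pad 3 to align 8 for width
width at 16 (size 8, align 8) → ends 24
height at 24 (size 4, align 4) → ends 28
format at 28 (size 1, align 1) → ends 29
tail pad 3 to reach multiple of 8
total 32 bytes, alignment 8
data bytes 26, size 32 → padding 6

6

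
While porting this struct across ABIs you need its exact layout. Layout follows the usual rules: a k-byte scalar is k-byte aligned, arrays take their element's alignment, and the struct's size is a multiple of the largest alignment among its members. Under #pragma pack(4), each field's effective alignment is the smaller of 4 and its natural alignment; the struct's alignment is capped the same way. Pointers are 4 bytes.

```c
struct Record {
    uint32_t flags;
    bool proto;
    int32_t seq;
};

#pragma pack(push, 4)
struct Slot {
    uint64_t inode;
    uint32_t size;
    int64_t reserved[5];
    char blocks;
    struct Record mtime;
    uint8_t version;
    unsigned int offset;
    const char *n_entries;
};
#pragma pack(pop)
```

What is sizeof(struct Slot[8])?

640

Record: flags at 0 (size 4, align 4) → ends 4; proto at 4 (size 1, align 1) → ends 5; pad 3 to align 4 for seq; seq at 8 (size 4, align 4) → ends 12; total 12 bytes, alignment 4
inode at 0 (size 8, align 4) → ends 8
size at 8 (size 4, align 4) → ends 12
reserved at 12 (size 40, align 4) → ends 52
blocks at 52 (size 1, align 1) → ends 53
pad 3 to align 4 for mtime
mtime at 56 (size 12, align 4) → ends 68
version at 68 (size 1, align 1) → ends 69
pad 3 to align 4 for offset
offset at 72 (size 4, align 4) → ends 76
n_entries at 76 (size 4, align 4) → ends 80
total 80 bytes, alignment 4
array of 8: 8 × 80 = 640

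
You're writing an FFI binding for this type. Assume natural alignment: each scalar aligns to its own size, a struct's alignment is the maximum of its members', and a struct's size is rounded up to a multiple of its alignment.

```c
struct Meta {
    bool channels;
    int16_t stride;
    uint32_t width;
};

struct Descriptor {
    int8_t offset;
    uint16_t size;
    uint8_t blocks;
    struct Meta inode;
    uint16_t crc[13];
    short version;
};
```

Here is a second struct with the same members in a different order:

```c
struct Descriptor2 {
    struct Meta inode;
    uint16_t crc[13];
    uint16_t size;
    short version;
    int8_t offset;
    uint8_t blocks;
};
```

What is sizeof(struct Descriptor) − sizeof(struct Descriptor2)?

Meta: @0: channels [1B, align 1] → 1; +1 pad (align 2); @2: stride [2B, align 2] → 4; @4: width [4B, align 4] → 8; size 8, align 4
@0: offset [1B, align 1] → 1
+1 pad (align 2)
@2: size [2B, align 2] → 4
@4: blocks [1B, align 1] → 5
+3 pad (align 4)
@8: inode [8B, align 4] → 16
@16: crc [26B, align 2] → 42
@42: version [2B, align 2] → 44
size 44, align 4
— Descriptor2 —
@0: inode [8B, align 4] → 8
@8: crc [26B, align 2] → 34
@34: size [2B, align 2] → 36
@36: version [2B, align 2] → 38
@38: offset [1B, align 1] → 39
@39: blocks [1B, align 1] → 40
size 40, align 4
44 − 40 = 4

4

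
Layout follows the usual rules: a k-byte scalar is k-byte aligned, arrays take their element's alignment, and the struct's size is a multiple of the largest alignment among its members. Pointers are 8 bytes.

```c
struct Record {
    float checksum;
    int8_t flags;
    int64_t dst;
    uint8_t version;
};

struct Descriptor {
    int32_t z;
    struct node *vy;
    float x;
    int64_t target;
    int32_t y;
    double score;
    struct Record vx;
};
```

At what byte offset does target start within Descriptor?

24

Record: 0..4  checksum  (4B, 4-aligned); 4..5  flags  (1B, 1-aligned); 5..8  -- padding (3B); 8..16  dst  (8B, 8-aligned); 16..17  version  (1B, 1-aligned); 17..24  -- tail padding (7B); sizeof = 24, alignof = 8
0..4  z  (4B, 4-aligned)
4..8  -- padding (4B)
8..16  vy  (8B, 8-aligned)
16..20  x  (4B, 4-aligned)
20..24  -- padding (4B)
24..32  target  (8B, 8-aligned)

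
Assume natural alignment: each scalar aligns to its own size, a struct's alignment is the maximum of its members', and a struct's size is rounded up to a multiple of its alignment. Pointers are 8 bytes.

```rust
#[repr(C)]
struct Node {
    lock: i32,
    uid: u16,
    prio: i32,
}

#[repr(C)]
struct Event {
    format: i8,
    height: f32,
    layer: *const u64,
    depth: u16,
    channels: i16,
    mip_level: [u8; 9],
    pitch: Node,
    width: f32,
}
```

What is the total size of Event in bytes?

Node: @0: lock [4B, align 4] → 4; @4: uid [2B, align 2] → 6; +2 pad (align 4); @8: prio [4B, align 4] → 12; size 12, align 4
@0: format [1B, align 1] → 1
+3 pad (align 4)
@4: height [4B, align 4] → 8
@8: layer [8B, align 8] → 16
@16: depth [2B, align 2] → 18
@18: channels [2B, align 2] → 20
@20: mip_level [9B, align 1] → 29
+3 pad (align 4)
@32: pitch [12B, align 4] → 44
@44: width [4B, align 4] → 48
size 48, align 8

48 bytes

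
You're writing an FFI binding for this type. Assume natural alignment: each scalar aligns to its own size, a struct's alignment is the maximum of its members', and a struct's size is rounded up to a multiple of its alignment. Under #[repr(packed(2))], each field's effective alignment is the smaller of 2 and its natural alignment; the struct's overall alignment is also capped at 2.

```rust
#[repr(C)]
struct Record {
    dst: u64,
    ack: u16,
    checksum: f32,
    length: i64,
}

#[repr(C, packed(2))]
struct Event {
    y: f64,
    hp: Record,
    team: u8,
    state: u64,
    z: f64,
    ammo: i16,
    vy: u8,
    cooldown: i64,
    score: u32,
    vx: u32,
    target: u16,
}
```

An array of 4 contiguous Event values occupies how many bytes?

Record: 0..8  dst  (8B, 8-aligned); 8..10  ack  (2B, 2-aligned); 10..12  -- padding (2B); 12..16  checksum  (4B, 4-aligned); 16..24  length  (8B, 8-aligned); sizeof = 24, alignof = 8
0..8  y  (8B, 2-aligned)
8..32  hp  (24B, 2-aligned)
32..33  team  (1B, 1-aligned)
33..34  -- padding (1B)
34..42  state  (8B, 2-aligned)
42..50  z  (8B, 2-aligned)
50..52  ammo  (2B, 2-aligned)
52..53  vy  (1B, 1-aligned)
53..54  -- padding (1B)
54..62  cooldown  (8B, 2-aligned)
62..66  score  (4B, 2-aligned)
66..70  vx  (4B, 2-aligned)
70..72  target  (2B, 2-aligned)
sizeof = 72, alignof = 2
array of 4: 4 × 72 = 288

288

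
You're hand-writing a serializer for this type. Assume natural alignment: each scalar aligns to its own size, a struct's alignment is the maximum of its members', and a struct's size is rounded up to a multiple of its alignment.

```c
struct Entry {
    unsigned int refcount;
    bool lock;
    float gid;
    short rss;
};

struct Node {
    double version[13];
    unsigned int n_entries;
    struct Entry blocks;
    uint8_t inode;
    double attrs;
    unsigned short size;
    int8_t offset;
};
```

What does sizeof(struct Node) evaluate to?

144

Entry: refcount at 0 (size 4, align 4) → ends 4; lock at 4 (size 1, align 1) → ends 5; pad 3 to align 4 for gid; gid at 8 (size 4, align 4) → ends 12; rss at 12 (size 2, align 2) → ends 14; tail pad 2 to reach multiple of 4; total 16 bytes, alignment 4
version at 0 (size 104, align 8) → ends 104
n_entries at 104 (size 4, align 4) → ends 108
blocks at 108 (size 16, align 4) → ends 124
inode at 124 (size 1, align 1) → ends 125
pad 3 to align 8 for attrs
attrs at 128 (size 8, align 8) → ends 136
size at 136 (size 2, align 2) → ends 138
offset at 138 (size 1, align 1) → ends 139
tail pad 5 to reach multiple of 8
total 144 bytes, alignment 8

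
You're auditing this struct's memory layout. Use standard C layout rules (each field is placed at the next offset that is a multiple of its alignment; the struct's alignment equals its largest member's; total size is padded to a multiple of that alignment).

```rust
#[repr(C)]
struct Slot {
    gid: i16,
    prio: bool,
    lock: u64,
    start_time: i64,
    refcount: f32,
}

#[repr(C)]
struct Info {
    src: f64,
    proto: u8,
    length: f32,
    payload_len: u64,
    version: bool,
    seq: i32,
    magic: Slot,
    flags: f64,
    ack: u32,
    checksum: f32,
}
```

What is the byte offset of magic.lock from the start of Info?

40

Slot: @0: gid [2B, align 2] → 2; @2: prio [1B, align 1] → 3; +5 pad (align 8); @8: lock [8B, align 8] → 16; @16: start_time [8B, align 8] → 24; @24: refcount [4B, align 4] → 28; +4 tail pad (align 8); size 32, align 8
@0: src [8B, align 8] → 8
@8: proto [1B, align 1] → 9
+3 pad (align 4)
@12: length [4B, align 4] → 16
@16: payload_len [8B, align 8] → 24
@24: version [1B, align 1] → 25
+3 pad (align 4)
@28: seq [4B, align 4] → 32
@32: magic [32B, align 8] → 64
within Slot: lock at 8
32 + 8 = 40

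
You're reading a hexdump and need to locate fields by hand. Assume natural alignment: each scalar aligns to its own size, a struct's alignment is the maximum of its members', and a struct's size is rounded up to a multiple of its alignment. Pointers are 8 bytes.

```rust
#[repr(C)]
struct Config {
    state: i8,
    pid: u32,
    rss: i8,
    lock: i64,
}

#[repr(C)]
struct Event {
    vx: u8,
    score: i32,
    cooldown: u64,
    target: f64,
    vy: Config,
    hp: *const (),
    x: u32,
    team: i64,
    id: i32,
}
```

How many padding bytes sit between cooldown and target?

Config: state at 0 (size 1, align 1) → ends 1; pad 3 to align 4 for pid; pid at 4 (size 4, align 4) → ends 8; rss at 8 (size 1, align 1) → ends 9; pad 7 to align 8 for lock; lock at 16 (size 8, align 8) → ends 24; total 24 bytes, alignment 8
vx at 0 (size 1, align 1) → ends 1
pad 3 to align 4 for score
score at 4 (size 4, align 4) → ends 8
cooldown at 8 (size 8, align 8) → ends 16
target at 16 (size 8, align 8) → ends 24

0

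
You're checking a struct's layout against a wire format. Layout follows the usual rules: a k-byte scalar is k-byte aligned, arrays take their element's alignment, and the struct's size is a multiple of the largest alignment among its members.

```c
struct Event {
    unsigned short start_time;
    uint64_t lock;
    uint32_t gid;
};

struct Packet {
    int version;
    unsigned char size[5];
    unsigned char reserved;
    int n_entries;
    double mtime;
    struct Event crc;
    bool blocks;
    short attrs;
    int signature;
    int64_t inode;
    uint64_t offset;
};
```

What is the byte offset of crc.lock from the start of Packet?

Event: @0: start_time [2B, align 2] → 2; +6 pad (align 8); @8: lock [8B, align 8] → 16; @16: gid [4B, align 4] → 20; +4 tail pad (align 8); size 24, align 8
@0: version [4B, align 4] → 4
@4: size [5B, align 1] → 9
@9: reserved [1B, align 1] → 10
+2 pad (align 4)
@12: n_entries [4B, align 4] → 16
@16: mtime [8B, align 8] → 24
@24: crc [24B, align 8] → 48
within Event: lock at 8
24 + 8 = 32

32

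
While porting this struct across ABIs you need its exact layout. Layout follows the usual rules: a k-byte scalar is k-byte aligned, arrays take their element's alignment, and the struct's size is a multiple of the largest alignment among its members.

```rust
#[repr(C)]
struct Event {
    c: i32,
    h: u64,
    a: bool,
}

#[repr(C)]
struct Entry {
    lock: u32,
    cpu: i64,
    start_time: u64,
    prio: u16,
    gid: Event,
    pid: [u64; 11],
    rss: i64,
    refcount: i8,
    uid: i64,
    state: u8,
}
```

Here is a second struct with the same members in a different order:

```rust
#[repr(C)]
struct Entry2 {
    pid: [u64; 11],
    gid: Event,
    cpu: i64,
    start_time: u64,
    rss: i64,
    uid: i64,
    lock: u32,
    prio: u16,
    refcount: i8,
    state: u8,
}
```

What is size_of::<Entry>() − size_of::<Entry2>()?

Event: 0..4  c  (4B, 4-aligned); 4..8  -- padding (4B); 8..16  h  (8B, 8-aligned); 16..17  a  (1B, 1-aligned); 17..24  -- tail padding (7B); sizeof = 24, alignof = 8
0..4  lock  (4B, 4-aligned)
4..8  -- padding (4B)
8..16  cpu  (8B, 8-aligned)
16..24  start_time  (8B, 8-aligned)
24..26  prio  (2B, 2-aligned)
26..32  -- padding (6B)
32..56  gid  (24B, 8-aligned)
56..144  pid  (88B, 8-aligned)
144..152  rss  (8B, 8-aligned)
152..153  refcount  (1B, 1-aligned)
153..160  -- padding (7B)
160..168  uid  (8B, 8-aligned)
168..169  state  (1B, 1-aligned)
169..176  -- tail padding (7B)
sizeof = 176, alignof = 8
— Entry2 —
0..88  pid  (88B, 8-aligned)
88..112  gid  (24B, 8-aligned)
112..120  cpu  (8B, 8-aligned)
120..128  start_time  (8B, 8-aligned)
128..136  rss  (8B, 8-aligned)
136..144  uid  (8B, 8-aligned)
144..148  lock  (4B, 4-aligned)
148..150  prio  (2B, 2-aligned)
150..151  refcount  (1B, 1-aligned)
151..152  state  (1B, 1-aligned)
sizeof = 152, alignof = 8
176 − 152 = 24

24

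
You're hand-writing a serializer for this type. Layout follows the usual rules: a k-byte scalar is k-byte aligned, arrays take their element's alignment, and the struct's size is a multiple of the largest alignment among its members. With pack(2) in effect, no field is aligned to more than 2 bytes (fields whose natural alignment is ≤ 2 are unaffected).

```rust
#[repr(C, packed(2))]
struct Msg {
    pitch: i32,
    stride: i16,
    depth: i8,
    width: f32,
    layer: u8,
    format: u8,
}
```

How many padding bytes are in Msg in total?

0..4  pitch  (4B, 2-aligned)
4..6  stride  (2B, 2-aligned)
6..7  depth  (1B, 1-aligned)
7..8  -- padding (1B)
8..12  width  (4B, 2-aligned)
12..13  layer  (1B, 1-aligned)
13..14  format  (1B, 1-aligned)
sizeof = 14, alignof = 2
data bytes 13, size 14 → padding 1

1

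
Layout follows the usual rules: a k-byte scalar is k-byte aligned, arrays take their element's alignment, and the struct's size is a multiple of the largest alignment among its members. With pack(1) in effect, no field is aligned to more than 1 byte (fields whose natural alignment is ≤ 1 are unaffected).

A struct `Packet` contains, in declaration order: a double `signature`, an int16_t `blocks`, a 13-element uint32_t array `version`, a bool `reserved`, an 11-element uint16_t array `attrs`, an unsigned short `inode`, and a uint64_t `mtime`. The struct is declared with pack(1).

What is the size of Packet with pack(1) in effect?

signature at 0 (size 8, align 1) → ends 8
blocks at 8 (size 2, align 1) → ends 10
version at 10 (size 52, align 1) → ends 62
reserved at 62 (size 1, align 1) → ends 63
attrs at 63 (size 22, align 1) → ends 85
inode at 85 (size 2, align 1) → ends 87
mtime at 87 (size 8, align 1) → ends 95
total 95 bytes, alignment 1

95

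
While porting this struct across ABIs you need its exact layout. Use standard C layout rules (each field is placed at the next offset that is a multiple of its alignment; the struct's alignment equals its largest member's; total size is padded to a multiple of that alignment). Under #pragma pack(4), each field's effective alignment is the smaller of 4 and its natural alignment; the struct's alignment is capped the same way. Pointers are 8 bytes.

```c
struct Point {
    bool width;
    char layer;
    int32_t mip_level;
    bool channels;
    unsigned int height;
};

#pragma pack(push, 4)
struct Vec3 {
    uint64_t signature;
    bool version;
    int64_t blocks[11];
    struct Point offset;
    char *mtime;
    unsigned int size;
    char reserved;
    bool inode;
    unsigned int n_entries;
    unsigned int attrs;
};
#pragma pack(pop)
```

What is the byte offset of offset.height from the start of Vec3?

Point: 0..1  width  (1B, 1-aligned); 1..2  layer  (1B, 1-aligned); 2..4  -- padding (2B); 4..8  mip_level  (4B, 4-aligned); 8..9  channels  (1B, 1-aligned); 9..12  -- padding (3B); 12..16  height  (4B, 4-aligned); sizeof = 16, alignof = 4
0..8  signature  (8B, 4-aligned)
8..9  version  (1B, 1-aligned)
9..12  -- padding (3B)
12..100  blocks  (88B, 4-aligned)
100..116  offset  (16B, 4-aligned)
within Point: height at 12
100 + 12 = 112

112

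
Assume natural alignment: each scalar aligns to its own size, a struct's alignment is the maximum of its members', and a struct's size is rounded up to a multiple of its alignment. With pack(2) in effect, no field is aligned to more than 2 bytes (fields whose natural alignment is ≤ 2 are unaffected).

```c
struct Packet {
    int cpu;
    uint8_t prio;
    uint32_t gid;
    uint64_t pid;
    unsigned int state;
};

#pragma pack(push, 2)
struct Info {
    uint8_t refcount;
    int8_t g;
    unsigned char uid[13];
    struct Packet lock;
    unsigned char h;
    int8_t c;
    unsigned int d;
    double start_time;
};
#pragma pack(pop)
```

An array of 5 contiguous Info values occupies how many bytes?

310

Packet: @0: cpu [4B, align 4] → 4; @4: prio [1B, align 1] → 5; +3 pad (align 4); @8: gid [4B, align 4] → 12; +4 pad (align 8); @16: pid [8B, align 8] → 24; @24: state [4B, align 4] → 28; +4 tail pad (align 8); size 32, align 8
@0: refcount [1B, align 1] → 1
@1: g [1B, align 1] → 2
@2: uid [13B, align 1] → 15
+1 pad (align 2)
@16: lock [32B, align 2] → 48
@48: h [1B, align 1] → 49
@49: c [1B, align 1] → 50
@50: d [4B, align 2] → 54
@54: start_time [8B, align 2] → 62
size 62, align 2
array of 5: 5 × 62 = 310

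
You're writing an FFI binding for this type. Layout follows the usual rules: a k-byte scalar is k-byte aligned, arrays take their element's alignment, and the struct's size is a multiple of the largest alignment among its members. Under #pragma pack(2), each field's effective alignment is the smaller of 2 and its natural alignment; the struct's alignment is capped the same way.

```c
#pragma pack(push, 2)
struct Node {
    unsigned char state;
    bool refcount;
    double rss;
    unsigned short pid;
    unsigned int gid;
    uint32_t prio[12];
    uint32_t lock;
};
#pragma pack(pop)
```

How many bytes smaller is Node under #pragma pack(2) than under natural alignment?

12

natural layout:
  state at 0 (size 1, align 1) → ends 1
  refcount at 1 (size 1, align 1) → ends 2
  pad 6 to align 8 for rss
  rss at 8 (size 8, align 8) → ends 16
  pid at 16 (size 2, align 2) → ends 18
  pad 2 to align 4 for gid
  gid at 20 (size 4, align 4) → ends 24
  prio at 24 (size 48, align 4) → ends 72
  lock at 72 (size 4, align 4) → ends 76
  tail pad 4 to reach multiple of 8
  total 80 bytes, alignment 8
packed(2) layout:
  state at 0 (size 1, align 1) → ends 1
  refcount at 1 (size 1, align 1) → ends 2
  rss at 2 (size 8, align 2) → ends 10
  pid at 10 (size 2, align 2) → ends 12
  gid at 12 (size 4, align 2) → ends 16
  prio at 16 (size 48, align 2) → ends 64
  lock at 64 (size 4, align 2) → ends 68
  total 68 bytes, alignment 2
80 − 68 = 12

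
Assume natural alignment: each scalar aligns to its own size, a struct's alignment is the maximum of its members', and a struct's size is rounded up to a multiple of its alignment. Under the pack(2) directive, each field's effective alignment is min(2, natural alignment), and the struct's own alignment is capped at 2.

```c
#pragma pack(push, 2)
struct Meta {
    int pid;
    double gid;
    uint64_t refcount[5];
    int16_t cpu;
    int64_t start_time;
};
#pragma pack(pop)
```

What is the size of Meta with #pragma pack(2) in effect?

62

pid at 0 (size 4, align 2) → ends 4
gid at 4 (size 8, align 2) → ends 12
refcount at 12 (size 40, align 2) → ends 52
cpu at 52 (size 2, align 2) → ends 54
start_time at 54 (size 8, align 2) → ends 62
total 62 bytes, alignment 2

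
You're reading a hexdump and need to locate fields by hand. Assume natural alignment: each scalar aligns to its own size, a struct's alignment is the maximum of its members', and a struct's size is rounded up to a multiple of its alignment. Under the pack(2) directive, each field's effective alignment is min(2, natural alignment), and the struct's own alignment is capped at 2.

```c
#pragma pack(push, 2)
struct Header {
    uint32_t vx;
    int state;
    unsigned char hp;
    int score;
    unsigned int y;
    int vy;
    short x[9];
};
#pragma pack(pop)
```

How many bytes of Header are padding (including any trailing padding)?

1

vx at 0 (size 4, align 2) → ends 4
state at 4 (size 4, align 2) → ends 8
hp at 8 (size 1, align 1) → ends 9
pad 1 to align 2 for score
score at 10 (size 4, align 2) → ends 14
y at 14 (size 4, align 2) → ends 18
vy at 18 (size 4, align 2) → ends 22
x at 22 (size 18, align 2) → ends 40
total 40 bytes, alignment 2
data bytes 39, size 40 → padding 1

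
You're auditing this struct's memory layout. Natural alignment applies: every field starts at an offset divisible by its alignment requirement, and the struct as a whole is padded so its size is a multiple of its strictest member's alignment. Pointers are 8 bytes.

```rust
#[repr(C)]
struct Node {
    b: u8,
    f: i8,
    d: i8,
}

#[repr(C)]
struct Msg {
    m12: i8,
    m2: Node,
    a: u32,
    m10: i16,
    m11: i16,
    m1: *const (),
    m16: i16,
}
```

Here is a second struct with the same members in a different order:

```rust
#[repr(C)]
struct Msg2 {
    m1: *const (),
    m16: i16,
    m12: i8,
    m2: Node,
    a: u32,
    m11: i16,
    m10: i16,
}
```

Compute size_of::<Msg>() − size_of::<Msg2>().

8

Node: 0..1  b  (1B, 1-aligned); 1..2  f  (1B, 1-aligned); 2..3  d  (1B, 1-aligned); sizeof = 3, alignof = 1
0..1  m12  (1B, 1-aligned)
1..4  m2  (3B, 1-aligned)
4..8  a  (4B, 4-aligned)
8..10  m10  (2B, 2-aligned)
10..12  m11  (2B, 2-aligned)
12..16  -- padding (4B)
16..24  m1  (8B, 8-aligned)
24..26  m16  (2B, 2-aligned)
26..32  -- tail padding (6B)
sizeof = 32, alignof = 8
— Msg2 —
0..8  m1  (8B, 8-aligned)
8..10  m16  (2B, 2-aligned)
10..11  m12  (1B, 1-aligned)
11..14  m2  (3B, 1-aligned)
14..16  -- padding (2B)
16..20  a  (4B, 4-aligned)
20..22  m11  (2B, 2-aligned)
22..24  m10  (2B, 2-aligned)
sizeof = 24, alignof = 8
32 − 24 = 8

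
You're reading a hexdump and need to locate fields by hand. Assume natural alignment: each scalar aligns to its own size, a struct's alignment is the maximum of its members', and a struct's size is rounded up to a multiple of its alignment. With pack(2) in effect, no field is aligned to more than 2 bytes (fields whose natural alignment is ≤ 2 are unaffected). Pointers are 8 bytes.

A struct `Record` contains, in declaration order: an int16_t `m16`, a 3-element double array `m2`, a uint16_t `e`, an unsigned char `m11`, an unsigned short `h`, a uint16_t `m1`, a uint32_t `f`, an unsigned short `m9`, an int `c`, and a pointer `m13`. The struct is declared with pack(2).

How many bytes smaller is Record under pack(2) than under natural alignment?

natural layout:
  m16 at 0 (size 2, align 2) → ends 2
  pad 6 to align 8 for m2
  m2 at 8 (size 24, align 8) → ends 32
  e at 32 (size 2, align 2) → ends 34
  m11 at 34 (size 1, align 1) → ends 35
  pad 1 to align 2 for h
  h at 36 (size 2, align 2) → ends 38
  m1 at 38 (size 2, align 2) → ends 40
  f at 40 (size 4, align 4) → ends 44
  m9 at 44 (size 2, align 2) → ends 46
  pad 2 to align 4 for c
  c at 48 (size 4, align 4) → ends 52
  pad 4 to align 8 for m13
  m13 at 56 (size 8, align 8) → ends 64
  total 64 bytes, alignment 8
packed(2) layout:
  m16 at 0 (size 2, align 2) → ends 2
  m2 at 2 (size 24, align 2) → ends 26
  e at 26 (size 2, align 2) → ends 28
  m11 at 28 (size 1, align 1) → ends 29
  pad 1 to align 2 for h
  h at 30 (size 2, align 2) → ends 32
  m1 at 32 (size 2, align 2) → ends 34
  f at 34 (size 4, align 2) → ends 38
  m9 at 38 (size 2, align 2) → ends 40
  c at 40 (size 4, align 2) → ends 44
  m13 at 44 (size 8, align 2) → ends 52
  total 52 bytes, alignment 2
64 − 52 = 12

12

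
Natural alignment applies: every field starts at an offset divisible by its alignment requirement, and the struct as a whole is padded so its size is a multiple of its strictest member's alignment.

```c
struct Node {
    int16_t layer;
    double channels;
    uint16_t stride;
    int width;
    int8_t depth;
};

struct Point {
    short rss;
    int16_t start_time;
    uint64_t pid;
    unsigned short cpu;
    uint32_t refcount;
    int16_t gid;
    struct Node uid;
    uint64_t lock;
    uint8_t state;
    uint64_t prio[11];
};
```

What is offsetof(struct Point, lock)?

64

Node: layer at 0 (size 2, align 2) → ends 2; pad 6 to align 8 for channels; channels at 8 (size 8, align 8) → ends 16; stride at 16 (size 2, align 2) → ends 18; pad 2 to align 4 for width; width at 20 (size 4, align 4) → ends 24; depth at 24 (size 1, align 1) → ends 25; tail pad 7 to reach multiple of 8; total 32 bytes, alignment 8
rss at 0 (size 2, align 2) → ends 2
start_time at 2 (size 2, align 2) → ends 4
pad 4 to align 8 for pid
pid at 8 (size 8, align 8) → ends 16
cpu at 16 (size 2, align 2) → ends 18
pad 2 to align 4 for refcount
refcount at 20 (size 4, align 4) → ends 24
gid at 24 (size 2, align 2) → ends 26
pad 6 to align 8 for uid
uid at 32 (size 32, align 8) → ends 64
lock at 64 (size 8, align 8) → ends 72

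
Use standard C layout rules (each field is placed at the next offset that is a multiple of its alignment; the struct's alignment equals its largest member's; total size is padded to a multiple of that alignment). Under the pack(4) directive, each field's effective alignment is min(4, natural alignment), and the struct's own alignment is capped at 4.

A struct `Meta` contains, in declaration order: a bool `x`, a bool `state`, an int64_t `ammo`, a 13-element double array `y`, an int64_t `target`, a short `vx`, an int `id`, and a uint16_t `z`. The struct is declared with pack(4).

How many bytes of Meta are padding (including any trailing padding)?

6

@0: x [1B, align 1] → 1
@1: state [1B, align 1] → 2
+2 pad (align 4)
@4: ammo [8B, align 4] → 12
@12: y [104B, align 4] → 116
@116: target [8B, align 4] → 124
@124: vx [2B, align 2] → 126
+2 pad (align 4)
@128: id [4B, align 4] → 132
@132: z [2B, align 2] → 134
+2 tail pad (align 4)
size 136, align 4
data bytes 130, size 136 → padding 6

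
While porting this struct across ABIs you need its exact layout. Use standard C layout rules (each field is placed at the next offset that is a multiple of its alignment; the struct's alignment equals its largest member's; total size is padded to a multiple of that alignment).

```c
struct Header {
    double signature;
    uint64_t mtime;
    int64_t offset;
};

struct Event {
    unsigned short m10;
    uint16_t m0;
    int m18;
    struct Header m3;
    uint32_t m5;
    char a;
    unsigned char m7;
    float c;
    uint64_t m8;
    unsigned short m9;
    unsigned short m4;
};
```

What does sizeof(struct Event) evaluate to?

64 bytes

Header: @0: signature [8B, align 8] → 8; @8: mtime [8B, align 8] → 16; @16: offset [8B, align 8] → 24; size 24, align 8
@0: m10 [2B, align 2] → 2
@2: m0 [2B, align 2] → 4
@4: m18 [4B, align 4] → 8
@8: m3 [24B, align 8] → 32
@32: m5 [4B, align 4] → 36
@36: a [1B, align 1] → 37
@37: m7 [1B, align 1] → 38
+2 pad (align 4)
@40: c [4B, align 4] → 44
+4 pad (align 8)
@48: m8 [8B, align 8] → 56
@56: m9 [2B, align 2] → 58
@58: m4 [2B, align 2] → 60
+4 tail pad (align 8)
size 64, align 8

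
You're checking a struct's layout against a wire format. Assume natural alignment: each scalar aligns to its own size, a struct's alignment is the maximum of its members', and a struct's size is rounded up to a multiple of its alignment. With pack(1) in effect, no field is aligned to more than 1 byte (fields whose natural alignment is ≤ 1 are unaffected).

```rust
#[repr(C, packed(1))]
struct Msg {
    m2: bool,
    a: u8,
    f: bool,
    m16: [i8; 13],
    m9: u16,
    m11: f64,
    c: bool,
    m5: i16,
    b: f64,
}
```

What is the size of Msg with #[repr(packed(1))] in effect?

0..1  m2  (1B, 1-aligned)
1..2  a  (1B, 1-aligned)
2..3  f  (1B, 1-aligned)
3..16  m16  (13B, 1-aligned)
16..18  m9  (2B, 1-aligned)
18..26  m11  (8B, 1-aligned)
26..27  c  (1B, 1-aligned)
27..29  m5  (2B, 1-aligned)
29..37  b  (8B, 1-aligned)
sizeof = 37, alignof = 1

37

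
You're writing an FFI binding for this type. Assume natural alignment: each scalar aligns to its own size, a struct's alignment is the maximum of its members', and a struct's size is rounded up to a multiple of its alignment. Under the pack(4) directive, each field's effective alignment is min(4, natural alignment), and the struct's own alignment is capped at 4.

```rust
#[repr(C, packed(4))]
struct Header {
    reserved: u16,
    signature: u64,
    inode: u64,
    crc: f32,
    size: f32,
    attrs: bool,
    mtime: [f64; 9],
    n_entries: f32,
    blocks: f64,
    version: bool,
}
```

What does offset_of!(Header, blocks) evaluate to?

@0: reserved [2B, align 2] → 2
+2 pad (align 4)
@4: signature [8B, align 4] → 12
@12: inode [8B, align 4] → 20
@20: crc [4B, align 4] → 24
@24: size [4B, align 4] → 28
@28: attrs [1B, align 1] → 29
+3 pad (align 4)
@32: mtime [72B, align 4] → 104
@104: n_entries [4B, align 4] → 108
@108: blocks [8B, align 4] → 116

108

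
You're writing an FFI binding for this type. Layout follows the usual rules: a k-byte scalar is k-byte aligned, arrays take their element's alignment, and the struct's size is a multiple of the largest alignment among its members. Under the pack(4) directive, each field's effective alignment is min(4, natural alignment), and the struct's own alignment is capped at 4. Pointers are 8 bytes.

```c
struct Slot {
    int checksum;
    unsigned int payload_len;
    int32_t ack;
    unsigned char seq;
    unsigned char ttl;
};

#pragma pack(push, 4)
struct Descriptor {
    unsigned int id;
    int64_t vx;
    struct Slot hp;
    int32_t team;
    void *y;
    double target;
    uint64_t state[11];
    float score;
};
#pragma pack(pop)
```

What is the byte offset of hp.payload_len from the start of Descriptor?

Slot: checksum at 0 (size 4, align 4) → ends 4; payload_len at 4 (size 4, align 4) → ends 8; ack at 8 (size 4, align 4) → ends 12; seq at 12 (size 1, align 1) → ends 13; ttl at 13 (size 1, align 1) → ends 14; tail pad 2 to reach multiple of 4; total 16 bytes, alignment 4
id at 0 (size 4, align 4) → ends 4
vx at 4 (size 8, align 4) → ends 12
hp at 12 (size 16, align 4) → ends 28
within Slot: payload_len at 4
12 + 4 = 16

16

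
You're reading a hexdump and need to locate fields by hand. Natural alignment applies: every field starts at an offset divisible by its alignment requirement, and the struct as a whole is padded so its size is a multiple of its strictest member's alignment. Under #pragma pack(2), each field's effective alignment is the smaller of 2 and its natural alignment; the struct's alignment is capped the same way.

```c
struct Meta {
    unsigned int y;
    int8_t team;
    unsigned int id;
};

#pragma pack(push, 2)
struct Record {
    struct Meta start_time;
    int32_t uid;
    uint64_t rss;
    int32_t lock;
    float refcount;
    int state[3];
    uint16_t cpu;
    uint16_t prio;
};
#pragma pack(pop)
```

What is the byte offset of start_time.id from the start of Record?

8

Meta: @0: y [4B, align 4] → 4; @4: team [1B, align 1] → 5; +3 pad (align 4); @8: id [4B, align 4] → 12; size 12, align 4
@0: start_time [12B, align 2] → 12
within Meta: id at 8
0 + 8 = 8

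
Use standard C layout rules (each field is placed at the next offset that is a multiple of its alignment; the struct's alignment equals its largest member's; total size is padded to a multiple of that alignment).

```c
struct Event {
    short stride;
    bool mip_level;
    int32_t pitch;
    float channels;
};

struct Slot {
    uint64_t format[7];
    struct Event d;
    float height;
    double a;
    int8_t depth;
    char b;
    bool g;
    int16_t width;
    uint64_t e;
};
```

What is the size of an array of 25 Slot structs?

2400

Event: 0..2  stride  (2B, 2-aligned); 2..3  mip_level  (1B, 1-aligned); 3..4  -- padding (1B); 4..8  pitch  (4B, 4-aligned); 8..12  channels  (4B, 4-aligned); sizeof = 12, alignof = 4
0..56  format  (56B, 8-aligned)
56..68  d  (12B, 4-aligned)
68..72  height  (4B, 4-aligned)
72..80  a  (8B, 8-aligned)
80..81  depth  (1B, 1-aligned)
81..82  b  (1B, 1-aligned)
82..83  g  (1B, 1-aligned)
83..84  -- padding (1B)
84..86  width  (2B, 2-aligned)
86..88  -- padding (2B)
88..96  e  (8B, 8-aligned)
sizeof = 96, alignof = 8
array of 25: 25 × 96 = 2400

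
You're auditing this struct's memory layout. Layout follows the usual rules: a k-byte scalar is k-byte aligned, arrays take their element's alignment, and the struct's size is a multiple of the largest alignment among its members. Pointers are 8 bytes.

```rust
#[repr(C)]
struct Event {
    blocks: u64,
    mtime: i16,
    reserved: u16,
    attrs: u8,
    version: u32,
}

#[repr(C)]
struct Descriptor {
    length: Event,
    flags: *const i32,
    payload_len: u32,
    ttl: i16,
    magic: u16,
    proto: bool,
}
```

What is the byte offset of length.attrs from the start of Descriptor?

12

Event: blocks at 0 (size 8, align 8) → ends 8; mtime at 8 (size 2, align 2) → ends 10; reserved at 10 (size 2, align 2) → ends 12; attrs at 12 (size 1, align 1) → ends 13; pad 3 to align 4 for version; version at 16 (size 4, align 4) → ends 20; tail pad 4 to reach multiple of 8; total 24 bytes, alignment 8
length at 0 (size 24, align 8) → ends 24
within Event: attrs at 12
0 + 12 = 12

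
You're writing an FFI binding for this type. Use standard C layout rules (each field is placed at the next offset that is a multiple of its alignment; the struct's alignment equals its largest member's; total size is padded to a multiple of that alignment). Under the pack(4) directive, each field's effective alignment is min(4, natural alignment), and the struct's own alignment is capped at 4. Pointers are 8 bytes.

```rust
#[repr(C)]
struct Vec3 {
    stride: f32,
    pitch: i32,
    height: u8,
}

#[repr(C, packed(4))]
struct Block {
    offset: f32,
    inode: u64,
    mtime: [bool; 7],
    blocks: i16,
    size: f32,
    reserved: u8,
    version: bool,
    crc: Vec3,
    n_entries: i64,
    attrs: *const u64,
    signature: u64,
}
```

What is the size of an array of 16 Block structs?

Vec3: 0..4  stride  (4B, 4-aligned); 4..8  pitch  (4B, 4-aligned); 8..9  height  (1B, 1-aligned); 9..12  -- tail padding (3B); sizeof = 12, alignof = 4
0..4  offset  (4B, 4-aligned)
4..12  inode  (8B, 4-aligned)
12..19  mtime  (7B, 1-aligned)
19..20  -- padding (1B)
20..22  blocks  (2B, 2-aligned)
22..24  -- padding (2B)
24..28  size  (4B, 4-aligned)
28..29  reserved  (1B, 1-aligned)
29..30  version  (1B, 1-aligned)
30..32  -- padding (2B)
32..44  crc  (12B, 4-aligned)
44..52  n_entries  (8B, 4-aligned)
52..60  attrs  (8B, 4-aligned)
60..68  signature  (8B, 4-aligned)
sizeof = 68, alignof = 4
array of 16: 16 × 68 = 1088

1088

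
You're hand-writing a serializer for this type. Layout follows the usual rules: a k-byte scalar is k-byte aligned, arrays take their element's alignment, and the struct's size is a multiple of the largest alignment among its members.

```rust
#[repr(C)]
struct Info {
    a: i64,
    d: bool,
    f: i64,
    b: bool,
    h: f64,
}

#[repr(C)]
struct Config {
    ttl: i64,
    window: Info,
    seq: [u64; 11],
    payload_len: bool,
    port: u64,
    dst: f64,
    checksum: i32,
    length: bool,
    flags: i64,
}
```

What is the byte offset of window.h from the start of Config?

Info: @0: a [8B, align 8] → 8; @8: d [1B, align 1] → 9; +7 pad (align 8); @16: f [8B, align 8] → 24; @24: b [1B, align 1] → 25; +7 pad (align 8); @32: h [8B, align 8] → 40; size 40, align 8
@0: ttl [8B, align 8] → 8
@8: window [40B, align 8] → 48
within Info: h at 32
8 + 32 = 40

40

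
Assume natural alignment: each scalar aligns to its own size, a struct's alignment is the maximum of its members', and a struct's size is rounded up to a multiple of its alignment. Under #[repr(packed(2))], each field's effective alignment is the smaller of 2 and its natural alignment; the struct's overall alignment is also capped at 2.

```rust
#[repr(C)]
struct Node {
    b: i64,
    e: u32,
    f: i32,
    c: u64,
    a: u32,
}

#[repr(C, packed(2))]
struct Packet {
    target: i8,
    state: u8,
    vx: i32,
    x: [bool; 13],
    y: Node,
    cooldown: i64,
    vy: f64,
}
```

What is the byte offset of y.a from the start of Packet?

Node: 0..8  b  (8B, 8-aligned); 8..12  e  (4B, 4-aligned); 12..16  f  (4B, 4-aligned); 16..24  c  (8B, 8-aligned); 24..28  a  (4B, 4-aligned); 28..32  -- tail padding (4B); sizeof = 32, alignof = 8
0..1  target  (1B, 1-aligned)
1..2  state  (1B, 1-aligned)
2..6  vx  (4B, 2-aligned)
6..19  x  (13B, 1-aligned)
19..20  -- padding (1B)
20..52  y  (32B, 2-aligned)
within Node: a at 24
20 + 24 = 44

44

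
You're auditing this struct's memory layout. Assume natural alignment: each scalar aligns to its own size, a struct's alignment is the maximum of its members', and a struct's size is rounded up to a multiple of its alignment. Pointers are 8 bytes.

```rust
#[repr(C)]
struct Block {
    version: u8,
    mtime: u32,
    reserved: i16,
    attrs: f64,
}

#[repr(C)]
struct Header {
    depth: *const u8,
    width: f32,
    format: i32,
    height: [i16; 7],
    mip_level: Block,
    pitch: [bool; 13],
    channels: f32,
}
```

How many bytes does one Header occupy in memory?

80 bytes

Block: 0..1  version  (1B, 1-aligned); 1..4  -- padding (3B); 4..8  mtime  (4B, 4-aligned); 8..10  reserved  (2B, 2-aligned); 10..16  -- padding (6B); 16..24  attrs  (8B, 8-aligned); sizeof = 24, alignof = 8
0..8  depth  (8B, 8-aligned)
8..12  width  (4B, 4-aligned)
12..16  format  (4B, 4-aligned)
16..30  height  (14B, 2-aligned)
30..32  -- padding (2B)
32..56  mip_level  (24B, 8-aligned)
56..69  pitch  (13B, 1-aligned)
69..72  -- padding (3B)
72..76  channels  (4B, 4-aligned)
76..80  -- tail padding (4B)
sizeof = 80, alignof = 8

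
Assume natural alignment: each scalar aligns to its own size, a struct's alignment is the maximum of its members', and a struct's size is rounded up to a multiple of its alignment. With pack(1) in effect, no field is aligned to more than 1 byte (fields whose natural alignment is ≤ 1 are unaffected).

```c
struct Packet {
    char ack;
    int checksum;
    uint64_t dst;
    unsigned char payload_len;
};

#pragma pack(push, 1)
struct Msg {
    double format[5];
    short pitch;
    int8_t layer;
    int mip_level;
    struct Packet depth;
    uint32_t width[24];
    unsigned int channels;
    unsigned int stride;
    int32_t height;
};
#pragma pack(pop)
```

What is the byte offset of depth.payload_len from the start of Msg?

Packet: ack at 0 (size 1, align 1) → ends 1; pad 3 to align 4 for checksum; checksum at 4 (size 4, align 4) → ends 8; dst at 8 (size 8, align 8) → ends 16; payload_len at 16 (size 1, align 1) → ends 17; tail pad 7 to reach multiple of 8; total 24 bytes, alignment 8
format at 0 (size 40, align 1) → ends 40
pitch at 40 (size 2, align 1) → ends 42
layer at 42 (size 1, align 1) → ends 43
mip_level at 43 (size 4, align 1) → ends 47
depth at 47 (size 24, align 1) → ends 71
within Packet: payload_len at 16
47 + 16 = 63

63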